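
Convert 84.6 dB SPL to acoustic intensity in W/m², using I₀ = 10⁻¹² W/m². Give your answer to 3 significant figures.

0.000288 W/m²

I/I₀ = 10^(84.6/10) = 2.884e+08, so I = 2.884e+08 × 10⁻¹² W/m².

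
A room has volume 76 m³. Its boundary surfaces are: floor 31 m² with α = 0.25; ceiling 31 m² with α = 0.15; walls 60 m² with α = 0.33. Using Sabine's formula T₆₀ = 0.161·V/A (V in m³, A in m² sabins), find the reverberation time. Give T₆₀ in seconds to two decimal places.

0.38 s

Total absorption A = 31·0.25 + 31·0.15 + 60·0.33 = 32.20 m² sabins.
T₆₀ = 0.161·V/A = 0.161·76/32.20 = 0.380 s.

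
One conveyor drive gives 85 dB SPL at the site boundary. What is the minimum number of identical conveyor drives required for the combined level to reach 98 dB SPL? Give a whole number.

N identical sources give L₁ + 10·log₁₀ N, so require 10·log₁₀ N ≥ 98 − 85 = 13.0 dB.
N ≥ 10^(13.0/10) = 19.953, so N = 20.

20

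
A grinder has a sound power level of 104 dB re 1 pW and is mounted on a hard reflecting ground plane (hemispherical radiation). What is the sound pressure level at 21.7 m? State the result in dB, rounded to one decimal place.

69.3 dB

Free-field hemispherical radiation: L_p = L_w − 10·log₁₀(2π·r²), r = 21.7 m.
2π·r² = 2959 m², 10·log₁₀ of that is 34.711 dB.
L_p = 104 − 34.711 = 69.29 dB.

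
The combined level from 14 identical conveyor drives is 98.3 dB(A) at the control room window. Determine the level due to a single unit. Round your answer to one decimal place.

86.8 dB(A)

14 equal contributions raise the level by 10·log₁₀ 14 = 11.461 dB, so each unit alone gives 98.3 − 11.461.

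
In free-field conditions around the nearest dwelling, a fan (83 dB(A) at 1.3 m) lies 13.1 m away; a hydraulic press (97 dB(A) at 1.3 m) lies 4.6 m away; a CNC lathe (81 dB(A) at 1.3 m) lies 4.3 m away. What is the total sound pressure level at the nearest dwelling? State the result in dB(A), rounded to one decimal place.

86.2 dB(A)

Propagate each source to the receiver with L = L_ref − 20·log₁₀(r/r_ref), then add intensities.
fan: 83 − 20·log₁₀(13.1/1.3) = 83 − 20.07 = 62.93 dB(A).
hydraulic press: 97 − 20·log₁₀(4.6/1.3) = 97 − 10.98 = 86.02 dB(A).
CNC lathe: 81 − 20·log₁₀(4.3/1.3) = 81 − 10.39 = 70.61 dB(A).
Σ 10^(L/10) = 4.138e+08 → L_total = 10·log₁₀(4.138e+08) = 86.17 dB(A).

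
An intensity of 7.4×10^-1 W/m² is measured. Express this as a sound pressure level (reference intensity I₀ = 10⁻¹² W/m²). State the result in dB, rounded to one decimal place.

118.7 dB

I/I₀ = 7.4×10^-1/10⁻¹² = 7.4×10^11, and L = 10·log₁₀(I/I₀).
L = 10·(0.8692 + 11) = 118.69 dB.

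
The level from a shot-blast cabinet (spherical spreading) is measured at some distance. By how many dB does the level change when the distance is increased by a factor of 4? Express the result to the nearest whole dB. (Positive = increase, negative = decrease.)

With spherical spreading the level changes by −20·log₁₀(r₂/r₁).
ΔL = −20·log₁₀(4) = -12.04 dB.

-12 dB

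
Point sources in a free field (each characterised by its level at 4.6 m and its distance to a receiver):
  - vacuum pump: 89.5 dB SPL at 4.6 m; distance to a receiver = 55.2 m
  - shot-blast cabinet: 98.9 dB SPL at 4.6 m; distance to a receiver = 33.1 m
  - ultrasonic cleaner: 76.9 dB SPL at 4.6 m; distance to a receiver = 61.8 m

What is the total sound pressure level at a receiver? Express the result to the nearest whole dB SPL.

82 dB SPL

First find each source's level at the receiver (point-source: −20·log₁₀(r/r_ref)), then combine on an intensity basis.
vacuum pump: 89.5 − 20·log₁₀(55.2/4.6) = 89.5 − 21.58 = 67.92 dB SPL.
shot-blast cabinet: 98.9 − 20·log₁₀(33.1/4.6) = 98.9 − 17.14 = 81.76 dB SPL.
ultrasonic cleaner: 76.9 − 20·log₁₀(61.8/4.6) = 76.9 − 22.56 = 54.34 dB SPL.
Σ 10^(L/10) = 1.564e+08 → L_total = 10·log₁₀(1.564e+08) = 81.94 dB SPL.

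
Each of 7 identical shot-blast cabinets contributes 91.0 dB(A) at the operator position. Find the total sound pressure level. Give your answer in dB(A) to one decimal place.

99.5 dB(A)

With 7 equal, uncorrelated contributions the intensity is 7× that of one unit, giving a rise of 10·log₁₀ 7.
L_total = 91.0 + 10·log₁₀(7) = 91.0 + 8.451 = 99.45 dB(A).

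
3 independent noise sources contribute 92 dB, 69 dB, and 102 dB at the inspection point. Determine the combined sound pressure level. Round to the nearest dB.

For uncorrelated sources the intensities add, so convert each level to linear form, sum, and take 10·log₁₀ of the total.
Σ 10^(L/10) = 10^(92/10) + 10^(69/10) + 10^(102/10) = 1.744e+10.
L_total = 10·log₁₀(1.744e+10) = 102.42 dB.

102 dB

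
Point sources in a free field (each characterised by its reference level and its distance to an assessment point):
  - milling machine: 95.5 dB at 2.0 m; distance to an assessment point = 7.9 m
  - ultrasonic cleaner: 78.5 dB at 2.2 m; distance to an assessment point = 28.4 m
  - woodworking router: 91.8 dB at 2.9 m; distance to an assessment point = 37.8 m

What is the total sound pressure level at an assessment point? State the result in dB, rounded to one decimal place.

Propagate each source to the receiver with L = L_ref − 20·log₁₀(r/r_ref), then add intensities.
milling machine: 95.5 − 20·log₁₀(7.9/2.0) = 95.5 − 11.93 = 83.57 dB.
ultrasonic cleaner: 78.5 − 20·log₁₀(28.4/2.2) = 78.5 − 22.22 = 56.28 dB.
woodworking router: 91.8 − 20·log₁₀(37.8/2.9) = 91.8 − 22.30 = 69.50 dB.
Σ 10^(L/10) = 2.367e+08 → L_total = 10·log₁₀(2.367e+08) = 83.74 dB.

83.7 dB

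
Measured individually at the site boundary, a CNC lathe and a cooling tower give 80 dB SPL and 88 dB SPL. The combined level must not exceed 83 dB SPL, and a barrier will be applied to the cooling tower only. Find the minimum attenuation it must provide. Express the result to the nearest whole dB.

The untreated sources together contribute 10^(80/10) = 1.000e+08, i.e. 80.00 dB SPL.
To meet 83 dB SPL overall, the treated cooling tower may contribute at most 10^(83/10) − 1.000e+08 = 9.953e+07, i.e. 79.98 dB SPL.
Required insertion loss = 88 − 79.98 = 8.02 dB.

8 dB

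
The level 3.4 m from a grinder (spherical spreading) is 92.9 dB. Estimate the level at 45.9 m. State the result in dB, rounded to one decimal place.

Point-source attenuation: ΔL = 20·log₁₀(r₂/r₁) = 20·log₁₀(45.9/3.4) = 22.607 dB.
L₂ = 92.9 − 20·log₁₀(45.9/3.4) = 92.9 − 22.607 = 70.29 dB.

70.3 dB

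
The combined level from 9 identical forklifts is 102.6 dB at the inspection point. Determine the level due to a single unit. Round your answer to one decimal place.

93.1 dB

For N identical incoherent sources L_total = L₁ + 10·log₁₀ N, so L₁ = 102.6 − 10·log₁₀(9) = 102.6 − 9.542.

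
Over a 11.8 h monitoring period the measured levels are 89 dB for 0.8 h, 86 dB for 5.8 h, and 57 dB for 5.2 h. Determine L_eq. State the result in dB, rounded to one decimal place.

L_eq = 10·log₁₀[(1/T)·Σ tᵢ·10^(Lᵢ/10)] with T = 11.8 h.
Σ tᵢ·10^(Lᵢ/10) = 0.8·10^(89/10) + 5.8·10^(86/10) + 5.2·10^(57/10) = 2.947e+09.
L_eq = 10·log₁₀(2.947e+09/11.8) = 83.98 dB.

84.0 dB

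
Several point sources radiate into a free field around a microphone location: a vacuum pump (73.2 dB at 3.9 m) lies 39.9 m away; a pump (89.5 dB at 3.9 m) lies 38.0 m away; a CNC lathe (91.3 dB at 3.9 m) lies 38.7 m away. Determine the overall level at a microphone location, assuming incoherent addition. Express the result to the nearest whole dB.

Apply inverse-square spreading to bring every level to the receiver, then sum 10^(L/10).
vacuum pump: 73.2 − 20·log₁₀(39.9/3.9) = 73.2 − 20.20 = 53.00 dB.
pump: 89.5 − 20·log₁₀(38.0/3.9) = 89.5 − 19.77 = 69.73 dB.
CNC lathe: 91.3 − 20·log₁₀(38.7/3.9) = 91.3 − 19.93 = 71.37 dB.
Σ 10^(L/10) = 2.329e+07 → L_total = 10·log₁₀(2.329e+07) = 73.67 dB.

74 dB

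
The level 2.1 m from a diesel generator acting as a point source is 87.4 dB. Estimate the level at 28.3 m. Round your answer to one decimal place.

64.8 dB

Spherical spreading from a point source gives a 20·log₁₀(r₂/r₁) drop.
L₂ = 87.4 − 20·log₁₀(28.3/2.1) = 87.4 − 22.591 = 64.81 dB.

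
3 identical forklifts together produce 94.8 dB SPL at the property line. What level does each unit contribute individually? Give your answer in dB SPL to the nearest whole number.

Dividing the total intensity by 3 lowers the level by 10·log₁₀ 3 = 4.771 dB: L₁ = 94.8 − 4.771.

90 dB SPL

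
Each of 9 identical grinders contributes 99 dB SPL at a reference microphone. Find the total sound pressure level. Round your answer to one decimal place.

108.5 dB SPL

With 9 equal, uncorrelated contributions the intensity is 9× that of one unit, giving a rise of 10·log₁₀ 9.
L_total = 99 + 10·log₁₀(9) = 99 + 9.542 = 108.54 dB SPL.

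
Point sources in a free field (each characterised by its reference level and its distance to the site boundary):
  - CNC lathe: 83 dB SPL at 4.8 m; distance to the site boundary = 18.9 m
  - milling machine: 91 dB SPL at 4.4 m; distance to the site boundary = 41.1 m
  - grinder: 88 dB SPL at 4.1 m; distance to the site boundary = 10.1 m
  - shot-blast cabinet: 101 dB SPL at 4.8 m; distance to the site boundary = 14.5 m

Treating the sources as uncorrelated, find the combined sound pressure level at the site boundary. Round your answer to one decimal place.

Apply inverse-square spreading to bring every level to the receiver, then sum 10^(L/10).
CNC lathe: 83 − 20·log₁₀(18.9/4.8) = 83 − 11.90 = 71.10 dB SPL.
milling machine: 91 − 20·log₁₀(41.1/4.4) = 91 − 19.41 = 71.59 dB SPL.
grinder: 88 − 20·log₁₀(10.1/4.1) = 88 − 7.83 = 80.17 dB SPL.
shot-blast cabinet: 101 − 20·log₁₀(14.5/4.8) = 101 − 9.60 = 91.40 dB SPL.
Σ 10^(L/10) = 1.511e+09 → L_total = 10·log₁₀(1.511e+09) = 91.79 dB SPL.

91.8 dB SPL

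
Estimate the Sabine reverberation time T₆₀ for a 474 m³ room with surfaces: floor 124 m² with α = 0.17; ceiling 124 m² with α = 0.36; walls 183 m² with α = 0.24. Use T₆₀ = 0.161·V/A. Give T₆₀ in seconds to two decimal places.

Total absorption A = 124·0.17 + 124·0.36 + 183·0.24 = 109.64 m² sabins.
T₆₀ = 0.161·V/A = 0.161·474/109.64 = 0.696 s.

0.70 s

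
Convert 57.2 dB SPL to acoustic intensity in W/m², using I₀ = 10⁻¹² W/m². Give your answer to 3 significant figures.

I/I₀ = 10^(57.2/10) = 5.248e+05, so I = 5.248e+05 × 10⁻¹² W/m².

5.25e-07 W/m²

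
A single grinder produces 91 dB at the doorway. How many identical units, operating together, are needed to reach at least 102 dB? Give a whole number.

13

The shortfall is 102 − 91 = 11.0 dB, and N units add 10·log₁₀ N, so need 10·log₁₀ N ≥ 11.0.
N ≥ 10^(11.0/10) = 12.589, so N = 13.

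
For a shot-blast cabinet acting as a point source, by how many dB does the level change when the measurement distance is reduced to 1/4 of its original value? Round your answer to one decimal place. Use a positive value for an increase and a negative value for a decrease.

Point-source spreading: ΔL = −20·log₁₀(r₂/r₁).
ΔL = −20·log₁₀(0.25) = +12.04 dB.

+12.0 dB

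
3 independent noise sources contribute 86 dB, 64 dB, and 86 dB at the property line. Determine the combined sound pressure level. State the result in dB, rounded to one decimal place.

89.0 dB

For uncorrelated sources the intensities add, so convert each level to linear form, sum, and take 10·log₁₀ of the total.
Σ 10^(L/10) = 10^(86/10) + 10^(64/10) + 10^(86/10) = 7.987e+08.
L_total = 10·log₁₀(7.987e+08) = 89.02 dB.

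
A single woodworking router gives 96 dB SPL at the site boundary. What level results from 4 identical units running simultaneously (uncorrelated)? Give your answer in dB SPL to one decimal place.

With 4 equal, uncorrelated contributions the intensity is 4× that of one unit, giving a rise of 10·log₁₀ 4.
L_total = 96 + 10·log₁₀(4) = 96 + 6.021 = 102.02 dB SPL.

102.0 dB SPL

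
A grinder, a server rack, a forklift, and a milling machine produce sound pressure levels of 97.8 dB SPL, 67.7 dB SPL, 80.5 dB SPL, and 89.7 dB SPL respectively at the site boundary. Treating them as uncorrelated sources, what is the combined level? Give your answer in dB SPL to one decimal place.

For uncorrelated sources the intensities add, so convert each level to linear form, sum, and take 10·log₁₀ of the total.
Σ 10^(L/10) = 10^(97.8/10) + 10^(67.7/10) + 10^(80.5/10) + 10^(89.7/10) = 7.077e+09.
L_total = 10·log₁₀(7.077e+09) = 98.50 dB SPL.

98.5 dB SPL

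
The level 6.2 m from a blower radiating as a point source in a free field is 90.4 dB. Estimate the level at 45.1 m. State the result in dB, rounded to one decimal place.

For a point source, L₂ = L₁ − 20·log₁₀(r₂/r₁).
L₂ = 90.4 − 20·log₁₀(45.1/6.2) = 90.4 − 17.236 = 73.16 dB.

73.2 dB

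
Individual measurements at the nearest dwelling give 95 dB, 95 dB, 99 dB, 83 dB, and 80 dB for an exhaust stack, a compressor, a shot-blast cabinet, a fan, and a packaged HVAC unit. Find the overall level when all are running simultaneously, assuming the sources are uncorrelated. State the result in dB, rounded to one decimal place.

For uncorrelated sources the intensities add, so convert each level to linear form, sum, and take 10·log₁₀ of the total.
Σ 10^(L/10) = 10^(95/10) + 10^(95/10) + 10^(99/10) + 10^(83/10) + 10^(80/10) = 1.457e+10.
L_total = 10·log₁₀(1.457e+10) = 101.63 dB.

101.6 dB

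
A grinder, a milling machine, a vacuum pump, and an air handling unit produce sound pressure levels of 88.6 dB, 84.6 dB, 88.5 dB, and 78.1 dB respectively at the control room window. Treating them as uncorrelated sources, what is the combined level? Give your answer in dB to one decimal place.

92.5 dB

For uncorrelated sources the intensities add, so convert each level to linear form, sum, and take 10·log₁₀ of the total.
Σ 10^(L/10) = 10^(88.6/10) + 10^(84.6/10) + 10^(88.5/10) + 10^(78.1/10) = 1.785e+09.
L_total = 10·log₁₀(1.785e+09) = 92.52 dB.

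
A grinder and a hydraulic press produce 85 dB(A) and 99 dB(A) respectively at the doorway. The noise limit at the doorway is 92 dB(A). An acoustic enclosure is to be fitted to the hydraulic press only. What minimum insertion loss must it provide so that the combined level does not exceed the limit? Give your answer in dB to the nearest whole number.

The untreated sources together contribute 10^(85/10) = 3.162e+08, i.e. 85.00 dB(A).
The limit corresponds to 10^(92/10) = 1.585e+09; subtracting the fixed part leaves 1.269e+09 for the hydraulic press, i.e. 91.03 dB(A).
Required insertion loss = 99 − 91.03 = 7.97 dB.

8 dB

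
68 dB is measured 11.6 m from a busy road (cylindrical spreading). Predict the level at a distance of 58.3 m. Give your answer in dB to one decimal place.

61.0 dB

For a line source, L₂ = L₁ − 10·log₁₀(r₂/r₁).
L₂ = 68 − 10·log₁₀(58.3/11.6) = 68 − 7.012 = 60.99 dB.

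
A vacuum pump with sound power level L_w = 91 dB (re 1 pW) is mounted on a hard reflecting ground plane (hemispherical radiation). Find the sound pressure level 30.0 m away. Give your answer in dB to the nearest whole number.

53 dB

L_p = L_w − 10·log₁₀(2π·r²) with r = 30.0 m.
2π·r² = 5655 m², 10·log₁₀ of that is 37.524 dB.
L_p = 91 − 37.524 = 53.48 dB.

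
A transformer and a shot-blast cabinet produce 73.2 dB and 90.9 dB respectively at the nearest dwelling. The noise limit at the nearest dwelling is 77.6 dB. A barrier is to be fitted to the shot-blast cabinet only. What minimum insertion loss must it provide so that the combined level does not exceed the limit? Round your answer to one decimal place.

Everything except the shot-blast cabinet sums to 10^(73.2/10) = 2.089e+07 in linear terms, 73.20 dB.
To meet 77.6 dB overall, the treated shot-blast cabinet may contribute at most 10^(77.6/10) − 2.089e+07 = 3.665e+07, i.e. 75.64 dB.
So the shot-blast cabinet must be reduced from 90.9 to 75.64 dB: IL = 15.26 dB.

15.3 dB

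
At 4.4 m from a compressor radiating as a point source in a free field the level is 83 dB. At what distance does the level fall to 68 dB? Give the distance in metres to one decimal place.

24.7 m

For a point source L₁ − L₂ = 20·log₁₀(r₂/r₁), so r₂ = r₁·10^((L₁−L₂)/20).
r₂ = 4.4·10^((83−68)/20) = 4.4·10^(15.0/20) = 24.74 m.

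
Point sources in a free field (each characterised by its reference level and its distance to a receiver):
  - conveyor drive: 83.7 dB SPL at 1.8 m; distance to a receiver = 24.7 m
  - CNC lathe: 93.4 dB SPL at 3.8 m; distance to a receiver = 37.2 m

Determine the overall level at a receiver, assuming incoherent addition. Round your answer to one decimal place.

Apply inverse-square spreading to bring every level to the receiver, then sum 10^(L/10).
conveyor drive: 83.7 − 20·log₁₀(24.7/1.8) = 83.7 − 22.75 = 60.95 dB SPL.
CNC lathe: 93.4 − 20·log₁₀(37.2/3.8) = 93.4 − 19.82 = 73.58 dB SPL.
Σ 10^(L/10) = 2.407e+07 → L_total = 10·log₁₀(2.407e+07) = 73.82 dB SPL.

73.8 dB SPL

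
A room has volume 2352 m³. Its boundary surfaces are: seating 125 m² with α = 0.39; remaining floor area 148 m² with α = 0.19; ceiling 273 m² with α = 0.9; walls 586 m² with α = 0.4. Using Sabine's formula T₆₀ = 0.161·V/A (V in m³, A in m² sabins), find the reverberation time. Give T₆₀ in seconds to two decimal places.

Total absorption A = 125·0.39 + 148·0.19 + 273·0.9 + 586·0.4 = 556.97 m² sabins.
T₆₀ = 0.161 × 2352 / 556.97 = 0.680 s.

0.68 s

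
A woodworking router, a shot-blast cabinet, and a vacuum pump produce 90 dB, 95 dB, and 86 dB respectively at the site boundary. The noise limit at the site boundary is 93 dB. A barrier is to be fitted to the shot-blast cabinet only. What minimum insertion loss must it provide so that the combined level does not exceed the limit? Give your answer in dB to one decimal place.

The untreated sources together contribute 10^(90/10) + 10^(86/10) = 1.398e+09, i.e. 91.46 dB.
The limit corresponds to 10^(93/10) = 1.995e+09; subtracting the fixed part leaves 5.972e+08 for the shot-blast cabinet, i.e. 87.76 dB.
So the shot-blast cabinet must be reduced from 95 to 87.76 dB: IL = 7.24 dB.

7.2 dB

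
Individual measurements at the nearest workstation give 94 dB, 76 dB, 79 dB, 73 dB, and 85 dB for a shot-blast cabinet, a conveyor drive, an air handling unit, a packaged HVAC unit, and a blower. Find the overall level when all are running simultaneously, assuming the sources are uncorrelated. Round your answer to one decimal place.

For uncorrelated sources the intensities add, so convert each level to linear form, sum, and take 10·log₁₀ of the total.
Σ 10^(L/10) = 10^(94/10) + 10^(76/10) + 10^(79/10) + 10^(73/10) + 10^(85/10) = 2.967e+09.
L_total = 10·log₁₀(2.967e+09) = 94.72 dB.

94.7 dB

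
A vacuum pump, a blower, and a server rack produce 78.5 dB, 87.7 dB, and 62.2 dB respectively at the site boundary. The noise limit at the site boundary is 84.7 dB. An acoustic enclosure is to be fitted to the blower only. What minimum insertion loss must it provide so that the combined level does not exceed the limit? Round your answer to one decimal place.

4.2 dB

Everything except the blower sums to 10^(78.5/10) + 10^(62.2/10) = 7.245e+07 in linear terms, 78.60 dB.
To meet 84.7 dB overall, the treated blower may contribute at most 10^(84.7/10) − 7.245e+07 = 2.227e+08, i.e. 83.48 dB.
Required insertion loss = 87.7 − 83.48 = 4.22 dB.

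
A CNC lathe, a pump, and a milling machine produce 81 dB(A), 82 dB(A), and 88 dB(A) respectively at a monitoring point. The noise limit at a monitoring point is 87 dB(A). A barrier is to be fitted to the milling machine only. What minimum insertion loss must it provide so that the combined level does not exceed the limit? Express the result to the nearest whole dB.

Fixed contribution from the other sources: Σ 10^(L/10) = 10^(81/10) + 10^(82/10) = 2.844e+08 (84.54 dB(A)).
To meet 87 dB(A) overall, the treated milling machine may contribute at most 10^(87/10) − 2.844e+08 = 2.168e+08, i.e. 83.36 dB(A).
So the milling machine must be reduced from 88 to 83.36 dB(A): IL = 4.64 dB.

5 dB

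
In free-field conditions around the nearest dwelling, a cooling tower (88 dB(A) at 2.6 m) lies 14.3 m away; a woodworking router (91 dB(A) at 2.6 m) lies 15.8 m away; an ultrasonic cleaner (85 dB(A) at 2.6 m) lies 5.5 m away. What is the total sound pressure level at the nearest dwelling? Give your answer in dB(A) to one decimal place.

Apply inverse-square spreading to bring every level to the receiver, then sum 10^(L/10).
cooling tower: 88 − 20·log₁₀(14.3/2.6) = 88 − 14.81 = 73.19 dB(A).
woodworking router: 91 − 20·log₁₀(15.8/2.6) = 91 − 15.67 = 75.33 dB(A).
ultrasonic cleaner: 85 − 20·log₁₀(5.5/2.6) = 85 − 6.51 = 78.49 dB(A).
Σ 10^(L/10) = 1.256e+08 → L_total = 10·log₁₀(1.256e+08) = 80.99 dB(A).

81.0 dB(A)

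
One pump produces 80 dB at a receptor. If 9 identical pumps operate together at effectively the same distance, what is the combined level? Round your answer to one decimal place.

89.5 dB

N identical incoherent sources raise the level by 10·log₁₀ N.
L_total = 80 + 10·log₁₀(9) = 80 + 9.542 = 89.54 dB.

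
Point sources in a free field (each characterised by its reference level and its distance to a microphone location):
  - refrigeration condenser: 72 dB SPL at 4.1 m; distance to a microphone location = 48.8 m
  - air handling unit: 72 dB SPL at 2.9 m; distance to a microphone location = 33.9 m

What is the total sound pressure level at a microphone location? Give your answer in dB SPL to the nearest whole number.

First find each source's level at the receiver (point-source: −20·log₁₀(r/r_ref)), then combine on an intensity basis.
refrigeration condenser: 72 − 20·log₁₀(48.8/4.1) = 72 − 21.51 = 50.49 dB SPL.
air handling unit: 72 − 20·log₁₀(33.9/2.9) = 72 − 21.36 = 50.64 dB SPL.
Σ 10^(L/10) = 2.279e+05 → L_total = 10·log₁₀(2.279e+05) = 53.58 dB SPL.

54 dB SPL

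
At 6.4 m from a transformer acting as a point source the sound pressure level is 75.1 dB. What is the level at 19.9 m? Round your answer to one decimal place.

Spherical spreading from a point source gives a 20·log₁₀(r₂/r₁) drop.
L₂ = 75.1 − 20·log₁₀(19.9/6.4) = 75.1 − 9.853 = 65.25 dB.

65.2 dB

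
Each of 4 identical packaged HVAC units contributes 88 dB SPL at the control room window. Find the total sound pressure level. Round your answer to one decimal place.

94.0 dB SPL

L_total = L₁ + 10·log₁₀ N for N identical incoherent sources.
L_total = 88 + 10·log₁₀(4) = 88 + 6.021 = 94.02 dB SPL.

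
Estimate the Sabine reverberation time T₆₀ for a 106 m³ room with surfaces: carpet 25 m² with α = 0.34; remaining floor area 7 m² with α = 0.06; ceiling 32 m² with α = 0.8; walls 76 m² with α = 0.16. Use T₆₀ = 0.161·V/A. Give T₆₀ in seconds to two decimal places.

Summing Sᵢαᵢ: 25·0.34 + 7·0.06 + 32·0.8 + 76·0.16 = 46.68 m².
T₆₀ = 0.161·V/A = 0.161·106/46.68 = 0.366 s.

0.37 s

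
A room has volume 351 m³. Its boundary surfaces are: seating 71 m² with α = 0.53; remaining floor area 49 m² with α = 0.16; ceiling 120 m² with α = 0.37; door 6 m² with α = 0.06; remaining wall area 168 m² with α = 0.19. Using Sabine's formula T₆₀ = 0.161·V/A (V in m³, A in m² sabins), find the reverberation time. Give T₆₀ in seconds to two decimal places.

0.46 s

Total absorption A = 71·0.53 + 49·0.16 + 120·0.37 + 6·0.06 + 168·0.19 = 122.15 m² sabins.
T₆₀ = 0.161·V/A = 0.161·351/122.15 = 0.463 s.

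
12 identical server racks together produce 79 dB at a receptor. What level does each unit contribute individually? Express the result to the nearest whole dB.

68 dB

12 equal contributions raise the level by 10·log₁₀ 12 = 10.792 dB, so each unit alone gives 79 − 10.792.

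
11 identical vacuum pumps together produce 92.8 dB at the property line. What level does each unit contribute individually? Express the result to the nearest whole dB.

82 dB

11 equal contributions raise the level by 10·log₁₀ 11 = 10.414 dB, so each unit alone gives 92.8 − 10.414.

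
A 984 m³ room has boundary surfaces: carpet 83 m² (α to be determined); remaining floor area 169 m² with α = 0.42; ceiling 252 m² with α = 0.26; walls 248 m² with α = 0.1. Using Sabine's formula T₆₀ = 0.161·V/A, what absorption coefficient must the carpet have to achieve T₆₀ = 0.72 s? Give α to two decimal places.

From T₆₀ = 0.161·V/A, the target T₆₀ = 0.72 s needs A = 0.161·984/0.72 = 220.03 m².
Absorption from the other surfaces = 169·0.42 + 252·0.26 + 248·0.1 = 161.30 m², so the carpet must supply 58.73 m² over 83 m².
α = 58.73/83 = 0.708.

0.71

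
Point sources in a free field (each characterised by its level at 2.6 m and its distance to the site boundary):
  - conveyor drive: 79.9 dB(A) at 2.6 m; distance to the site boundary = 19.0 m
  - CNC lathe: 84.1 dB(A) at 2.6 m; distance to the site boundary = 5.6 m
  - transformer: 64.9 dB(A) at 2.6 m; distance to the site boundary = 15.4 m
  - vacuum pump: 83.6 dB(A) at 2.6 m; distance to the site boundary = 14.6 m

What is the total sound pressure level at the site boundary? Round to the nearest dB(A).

78 dB(A)

Propagate each source to the receiver with L = L_ref − 20·log₁₀(r/r_ref), then add intensities.
conveyor drive: 79.9 − 20·log₁₀(19.0/2.6) = 79.9 − 17.28 = 62.62 dB(A).
CNC lathe: 84.1 − 20·log₁₀(5.6/2.6) = 84.1 − 6.66 = 77.44 dB(A).
transformer: 64.9 − 20·log₁₀(15.4/2.6) = 64.9 − 15.45 = 49.45 dB(A).
vacuum pump: 83.6 − 20·log₁₀(14.6/2.6) = 83.6 − 14.99 = 68.61 dB(A).
Σ 10^(L/10) = 6.459e+07 → L_total = 10·log₁₀(6.459e+07) = 78.10 dB(A).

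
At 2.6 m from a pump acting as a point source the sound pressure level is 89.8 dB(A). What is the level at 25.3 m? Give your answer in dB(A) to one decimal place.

For a point source, L₂ = L₁ − 20·log₁₀(r₂/r₁).
L₂ = 89.8 − 20·log₁₀(25.3/2.6) = 89.8 − 19.763 = 70.04 dB(A).

70.0 dB(A)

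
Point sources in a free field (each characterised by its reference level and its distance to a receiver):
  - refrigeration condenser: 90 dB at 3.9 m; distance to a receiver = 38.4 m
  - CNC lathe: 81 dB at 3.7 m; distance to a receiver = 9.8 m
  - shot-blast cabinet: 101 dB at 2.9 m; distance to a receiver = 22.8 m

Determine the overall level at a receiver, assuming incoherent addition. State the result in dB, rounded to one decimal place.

83.7 dB

First find each source's level at the receiver (point-source: −20·log₁₀(r/r_ref)), then combine on an intensity basis.
refrigeration condenser: 90 − 20·log₁₀(38.4/3.9) = 90 − 19.87 = 70.13 dB.
CNC lathe: 81 − 20·log₁₀(9.8/3.7) = 81 − 8.46 = 72.54 dB.
shot-blast cabinet: 101 − 20·log₁₀(22.8/2.9) = 101 − 17.91 = 83.09 dB.
Σ 10^(L/10) = 2.319e+08 → L_total = 10·log₁₀(2.319e+08) = 83.65 dB.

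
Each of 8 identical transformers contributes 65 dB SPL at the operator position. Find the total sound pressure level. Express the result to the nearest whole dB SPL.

74 dB SPL

N identical incoherent sources raise the level by 10·log₁₀ N.
L_total = 65 + 10·log₁₀(8) = 65 + 9.031 = 74.03 dB SPL.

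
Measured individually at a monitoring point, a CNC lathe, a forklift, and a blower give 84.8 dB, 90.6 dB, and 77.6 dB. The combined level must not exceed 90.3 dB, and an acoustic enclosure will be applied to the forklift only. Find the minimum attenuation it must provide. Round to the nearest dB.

2 dB

The untreated sources together contribute 10^(84.8/10) + 10^(77.6/10) = 3.595e+08, i.e. 85.56 dB.
To meet 90.3 dB overall, the treated forklift may contribute at most 10^(90.3/10) − 3.595e+08 = 7.120e+08, i.e. 88.52 dB.
So the forklift must be reduced from 90.6 to 88.52 dB: IL = 2.08 dB.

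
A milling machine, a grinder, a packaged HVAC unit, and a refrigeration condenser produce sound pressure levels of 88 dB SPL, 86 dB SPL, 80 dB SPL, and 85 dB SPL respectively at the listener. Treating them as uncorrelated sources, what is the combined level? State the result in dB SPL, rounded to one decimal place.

For uncorrelated sources the intensities add, so convert each level to linear form, sum, and take 10·log₁₀ of the total.
Σ 10^(L/10) = 10^(88/10) + 10^(86/10) + 10^(80/10) + 10^(85/10) = 1.445e+09.
L_total = 10·log₁₀(1.445e+09) = 91.60 dB SPL.

91.6 dB SPL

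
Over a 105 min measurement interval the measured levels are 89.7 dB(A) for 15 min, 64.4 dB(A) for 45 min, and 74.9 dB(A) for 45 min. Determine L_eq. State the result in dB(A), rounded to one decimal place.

81.7 dB(A)

Weight each interval's intensity by its duration and average over T = 105 min:
Σ tᵢ·10^(Lᵢ/10) = 15·10^(89.7/10) + 45·10^(64.4/10) + 45·10^(74.9/10) = 1.551e+10.
L_eq = 10·log₁₀(1.551e+10/105) = 81.70 dB(A).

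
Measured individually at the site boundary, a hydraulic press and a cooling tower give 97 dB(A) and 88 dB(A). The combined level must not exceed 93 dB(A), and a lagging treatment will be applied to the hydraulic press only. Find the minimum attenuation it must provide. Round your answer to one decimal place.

Everything except the hydraulic press sums to 10^(88/10) = 6.310e+08 in linear terms, 88.00 dB(A).
To meet 93 dB(A) overall, the treated hydraulic press may contribute at most 10^(93/10) − 6.310e+08 = 1.364e+09, i.e. 91.35 dB(A).
So the hydraulic press must be reduced from 97 to 91.35 dB(A): IL = 5.65 dB.

5.7 dB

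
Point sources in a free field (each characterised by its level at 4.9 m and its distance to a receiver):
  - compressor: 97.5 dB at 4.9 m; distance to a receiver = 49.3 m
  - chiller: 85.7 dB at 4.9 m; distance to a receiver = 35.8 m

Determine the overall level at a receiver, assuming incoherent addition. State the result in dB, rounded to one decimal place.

First find each source's level at the receiver (point-source: −20·log₁₀(r/r_ref)), then combine on an intensity basis.
compressor: 97.5 − 20·log₁₀(49.3/4.9) = 97.5 − 20.05 = 77.45 dB.
chiller: 85.7 − 20·log₁₀(35.8/4.9) = 85.7 − 17.27 = 68.43 dB.
Σ 10^(L/10) = 6.251e+07 → L_total = 10·log₁₀(6.251e+07) = 77.96 dB.

78.0 dB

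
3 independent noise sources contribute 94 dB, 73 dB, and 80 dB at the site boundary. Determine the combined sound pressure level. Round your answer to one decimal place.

For uncorrelated sources the intensities add, so convert each level to linear form, sum, and take 10·log₁₀ of the total.
Σ 10^(L/10) = 10^(94/10) + 10^(73/10) + 10^(80/10) = 2.632e+09.
L_total = 10·log₁₀(2.632e+09) = 94.20 dB.

94.2 dB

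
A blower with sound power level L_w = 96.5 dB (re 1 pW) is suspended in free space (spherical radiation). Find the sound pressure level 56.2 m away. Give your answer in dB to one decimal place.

The power spreads over a sphere of area 4π·r², so L_p = L_w − 10·log₁₀(4π·r²).
4π·r² = 3.969e+04 m², 10·log₁₀ of that is 45.987 dB.
L_p = 96.5 − 45.987 = 50.51 dB.

50.5 dB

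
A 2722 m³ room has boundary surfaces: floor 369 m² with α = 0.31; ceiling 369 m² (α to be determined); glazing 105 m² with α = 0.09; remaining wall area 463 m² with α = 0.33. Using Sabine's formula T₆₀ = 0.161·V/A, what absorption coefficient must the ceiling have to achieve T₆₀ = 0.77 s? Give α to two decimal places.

From T₆₀ = 0.161·V/A, the target T₆₀ = 0.77 s needs A = 0.161·2722/0.77 = 569.15 m².
Absorption from the other surfaces = 369·0.31 + 105·0.09 + 463·0.33 = 276.63 m², so the ceiling must supply 292.52 m² over 369 m².
α = 292.52/369 = 0.793.

0.79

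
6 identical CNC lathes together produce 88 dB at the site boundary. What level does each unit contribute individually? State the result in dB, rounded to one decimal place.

80.2 dB

6 equal contributions raise the level by 10·log₁₀ 6 = 7.782 dB, so each unit alone gives 88 − 7.782.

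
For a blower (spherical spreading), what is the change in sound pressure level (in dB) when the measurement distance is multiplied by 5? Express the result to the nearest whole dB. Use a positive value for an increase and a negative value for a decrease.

-14 dB

A point source loses 6 dB per doubling of distance; generally ΔL = −20·log₁₀(r₂/r₁).
ΔL = −20·log₁₀(5) = -13.98 dB.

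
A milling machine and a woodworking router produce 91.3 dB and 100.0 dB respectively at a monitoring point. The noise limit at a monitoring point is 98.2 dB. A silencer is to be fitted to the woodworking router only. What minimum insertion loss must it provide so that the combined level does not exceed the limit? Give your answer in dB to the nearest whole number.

3 dB

Fixed contribution from the other source: Σ 10^(L/10) = 10^(91.3/10) = 1.349e+09 (91.30 dB).
The limit corresponds to 10^(98.2/10) = 6.607e+09; subtracting the fixed part leaves 5.258e+09 for the woodworking router, i.e. 97.21 dB.
So the woodworking router must be reduced from 100.0 to 97.21 dB: IL = 2.79 dB.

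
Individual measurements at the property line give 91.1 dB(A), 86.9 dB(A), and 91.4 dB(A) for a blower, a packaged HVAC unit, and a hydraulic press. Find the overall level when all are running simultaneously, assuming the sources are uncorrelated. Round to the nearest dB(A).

95 dB(A)

Incoherent sources combine by intensity addition: L_total = 10·log₁₀(Σ 10^(L_i/10)).
Σ 10^(L/10) = 10^(91.1/10) + 10^(86.9/10) + 10^(91.4/10) = 3.158e+09.
L_total = 10·log₁₀(3.158e+09) = 94.99 dB(A).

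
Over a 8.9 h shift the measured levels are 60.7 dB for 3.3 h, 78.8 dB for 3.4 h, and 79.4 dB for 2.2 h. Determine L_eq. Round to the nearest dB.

77 dB

The energy average is taken in the linear domain: L_eq = 10·log₁₀[(Σ tᵢ·10^(Lᵢ/10))/T], T = 8.9 h.
Σ tᵢ·10^(Lᵢ/10) = 3.3·10^(60.7/10) + 3.4·10^(78.8/10) + 2.2·10^(79.4/10) = 4.534e+08.
L_eq = 10·log₁₀(4.534e+08/8.9) = 77.07 dB.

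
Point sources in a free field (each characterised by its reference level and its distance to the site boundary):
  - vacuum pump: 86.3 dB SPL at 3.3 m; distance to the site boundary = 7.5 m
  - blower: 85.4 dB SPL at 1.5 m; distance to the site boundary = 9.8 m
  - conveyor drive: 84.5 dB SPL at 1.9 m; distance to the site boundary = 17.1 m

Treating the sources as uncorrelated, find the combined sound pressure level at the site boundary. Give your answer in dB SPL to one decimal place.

First find each source's level at the receiver (point-source: −20·log₁₀(r/r_ref)), then combine on an intensity basis.
vacuum pump: 86.3 − 20·log₁₀(7.5/3.3) = 86.3 − 7.13 = 79.17 dB SPL.
blower: 85.4 − 20·log₁₀(9.8/1.5) = 85.4 − 16.30 = 69.10 dB SPL.
conveyor drive: 84.5 − 20·log₁₀(17.1/1.9) = 84.5 − 19.08 = 65.42 dB SPL.
Σ 10^(L/10) = 9.419e+07 → L_total = 10·log₁₀(9.419e+07) = 79.74 dB SPL.

79.7 dB SPL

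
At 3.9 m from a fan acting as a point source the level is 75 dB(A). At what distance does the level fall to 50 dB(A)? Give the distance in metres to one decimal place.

The 25.0 dB drop corresponds to a distance ratio of 10^(25.0/20) for a point source.
r₂ = 3.9·10^((75−50)/20) = 3.9·10^(25.0/20) = 69.35 m.

69.4 m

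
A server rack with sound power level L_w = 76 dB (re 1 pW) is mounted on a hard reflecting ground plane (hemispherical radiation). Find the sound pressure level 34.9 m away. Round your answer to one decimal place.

37.2 dB

Free-field hemispherical radiation: L_p = L_w − 10·log₁₀(2π·r²), r = 34.9 m.
2π·r² = 7653 m², 10·log₁₀ of that is 38.838 dB.
L_p = 76 − 38.838 = 37.16 dB.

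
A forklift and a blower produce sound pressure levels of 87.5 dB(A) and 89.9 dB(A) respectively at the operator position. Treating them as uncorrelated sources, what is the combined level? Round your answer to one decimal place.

Incoherent sources combine by intensity addition: L_total = 10·log₁₀(Σ 10^(L_i/10)).
Σ 10^(L/10) = 10^(87.5/10) + 10^(89.9/10) = 1.540e+09.
L_total = 10·log₁₀(1.540e+09) = 91.87 dB(A).

91.9 dB(A)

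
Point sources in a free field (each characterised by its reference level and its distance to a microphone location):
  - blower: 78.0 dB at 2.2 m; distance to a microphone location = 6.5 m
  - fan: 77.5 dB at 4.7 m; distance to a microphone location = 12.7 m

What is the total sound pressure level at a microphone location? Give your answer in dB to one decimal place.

71.7 dB

Propagate each source to the receiver with L = L_ref − 20·log₁₀(r/r_ref), then add intensities.
blower: 78.0 − 20·log₁₀(6.5/2.2) = 78.0 − 9.41 = 68.59 dB.
fan: 77.5 − 20·log₁₀(12.7/4.7) = 77.5 − 8.63 = 68.87 dB.
Σ 10^(L/10) = 1.493e+07 → L_total = 10·log₁₀(1.493e+07) = 71.74 dB.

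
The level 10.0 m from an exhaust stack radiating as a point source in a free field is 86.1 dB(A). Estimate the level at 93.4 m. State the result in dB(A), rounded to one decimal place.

Point-source attenuation: ΔL = 20·log₁₀(r₂/r₁) = 20·log₁₀(93.4/10.0) = 19.407 dB.
L₂ = 86.1 − 20·log₁₀(93.4/10.0) = 86.1 − 19.407 = 66.69 dB(A).

66.7 dB(A)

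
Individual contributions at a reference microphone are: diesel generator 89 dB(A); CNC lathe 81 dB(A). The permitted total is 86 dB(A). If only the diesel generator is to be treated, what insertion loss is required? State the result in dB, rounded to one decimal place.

4.7 dB

Everything except the diesel generator sums to 10^(81/10) = 1.259e+08 in linear terms, 81.00 dB(A).
The limit corresponds to 10^(86/10) = 3.981e+08; subtracting the fixed part leaves 2.722e+08 for the diesel generator, i.e. 84.35 dB(A).
So the diesel generator must be reduced from 89 to 84.35 dB(A): IL = 4.65 dB.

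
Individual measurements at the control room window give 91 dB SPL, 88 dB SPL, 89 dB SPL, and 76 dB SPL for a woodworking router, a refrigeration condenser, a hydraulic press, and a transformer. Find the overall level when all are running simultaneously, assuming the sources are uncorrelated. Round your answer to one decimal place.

Incoherent sources combine by intensity addition: L_total = 10·log₁₀(Σ 10^(L_i/10)).
Σ 10^(L/10) = 10^(91/10) + 10^(88/10) + 10^(89/10) + 10^(76/10) = 2.724e+09.
L_total = 10·log₁₀(2.724e+09) = 94.35 dB SPL.

94.4 dB SPL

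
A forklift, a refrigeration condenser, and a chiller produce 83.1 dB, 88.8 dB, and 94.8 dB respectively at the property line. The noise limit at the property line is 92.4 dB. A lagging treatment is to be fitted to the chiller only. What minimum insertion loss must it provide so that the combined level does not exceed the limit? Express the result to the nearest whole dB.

Fixed contribution from the other sources: Σ 10^(L/10) = 10^(83.1/10) + 10^(88.8/10) = 9.628e+08 (89.84 dB).
The limit corresponds to 10^(92.4/10) = 1.738e+09; subtracting the fixed part leaves 7.750e+08 for the chiller, i.e. 88.89 dB.
So the chiller must be reduced from 94.8 to 88.89 dB: IL = 5.91 dB.

6 dB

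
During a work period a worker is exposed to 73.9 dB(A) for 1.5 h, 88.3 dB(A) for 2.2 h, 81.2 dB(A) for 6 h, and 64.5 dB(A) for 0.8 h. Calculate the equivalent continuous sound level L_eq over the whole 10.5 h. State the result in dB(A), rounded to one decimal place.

83.4 dB(A)

Weight each interval's intensity by its duration and average over T = 10.5 h:
Σ tᵢ·10^(Lᵢ/10) = 1.5·10^(73.9/10) + 2.2·10^(88.3/10) + 6·10^(81.2/10) + 0.8·10^(64.5/10) = 2.317e+09.
L_eq = 10·log₁₀(2.317e+09/10.5) = 83.44 dB(A).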